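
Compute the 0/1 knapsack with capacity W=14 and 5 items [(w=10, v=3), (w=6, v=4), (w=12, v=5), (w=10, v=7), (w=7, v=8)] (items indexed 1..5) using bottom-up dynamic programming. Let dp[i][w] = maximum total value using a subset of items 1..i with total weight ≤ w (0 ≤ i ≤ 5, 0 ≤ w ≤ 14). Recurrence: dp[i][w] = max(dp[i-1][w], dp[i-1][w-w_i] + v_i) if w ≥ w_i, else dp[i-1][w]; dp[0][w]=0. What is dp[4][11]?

7

i\w   0   1   2   3   4   5   6   7   8   9  10  11  12  13  14
  0   0   0   0   0   0   0   0   0   0   0   0   0   0   0   0
  1   0   0   0   0   0   0   0   0   0   0   3   3   3   3   3
  2   0   0   0   0   0   0   4   4   4   4   4   4   4   4   4
  3   0   0   0   0   0   0   4   4   4   4   4   4   5   5   5
  4   0   0   0   0   0   0   4   4   4   4   7   7   7   7   7
  5   0   0   0   0   0   0   4   8   8   8   8   8   8  12  12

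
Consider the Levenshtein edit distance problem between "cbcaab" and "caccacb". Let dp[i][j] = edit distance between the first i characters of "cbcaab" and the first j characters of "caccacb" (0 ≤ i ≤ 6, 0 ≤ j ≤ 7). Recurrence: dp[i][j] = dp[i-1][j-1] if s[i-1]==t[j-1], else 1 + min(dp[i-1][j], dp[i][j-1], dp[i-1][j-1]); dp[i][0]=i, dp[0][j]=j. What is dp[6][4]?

   ''  c  a  c  c  a  c  b
''  0  1  2  3  4  5  6  7
 c  1  0  1  2  3  4  5  6
 b  2  1  1  2  3  4  5  5
 c  3  2  2  1  2  3  4  5
 a  4  3  2  2  2  2  3  4
 a  5  4  3  3  3  2  3  4
 b  6  5  4  4  4  3  3  3

4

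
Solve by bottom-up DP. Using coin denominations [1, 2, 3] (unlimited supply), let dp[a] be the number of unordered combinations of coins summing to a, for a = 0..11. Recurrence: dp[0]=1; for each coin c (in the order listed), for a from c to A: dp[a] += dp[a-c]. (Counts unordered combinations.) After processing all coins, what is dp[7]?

after  coin     0     1     2     3     4     5     6     7     8     9    10    11
          1     1     1     1     1     1     1     1     1     1     1     1     1
          2     1     1     2     2     3     3     4     4     5     5     6     6
          3     1     1     2     3     4     5     7     8    10    12    14    16

8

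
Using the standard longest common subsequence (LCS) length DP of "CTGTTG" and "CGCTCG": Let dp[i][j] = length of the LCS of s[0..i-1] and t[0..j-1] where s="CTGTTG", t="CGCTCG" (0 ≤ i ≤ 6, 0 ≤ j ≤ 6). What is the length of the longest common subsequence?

4

   ''  C  G  C  T  C  G
''  0  0  0  0  0  0  0
 C  0  1  1  1  1  1  1
 T  0  1  1  1  2  2  2
 G  0  1  2  2  2  2  3
 T  0  1  2  2  3  3  3
 T  0  1  2  2  3  3  3
 G  0  1  2  2  3  3  4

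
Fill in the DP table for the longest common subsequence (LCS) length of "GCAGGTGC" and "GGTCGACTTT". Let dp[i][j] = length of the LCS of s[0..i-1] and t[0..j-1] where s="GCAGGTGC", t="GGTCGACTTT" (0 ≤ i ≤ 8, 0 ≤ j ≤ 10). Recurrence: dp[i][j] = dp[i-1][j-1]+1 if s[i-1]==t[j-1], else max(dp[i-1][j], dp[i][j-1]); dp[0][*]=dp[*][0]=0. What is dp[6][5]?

   ''  G  G  T  C  G  A  C  T  T  T
''  0  0  0  0  0  0  0  0  0  0  0
 G  0  1  1  1  1  1  1  1  1  1  1
 C  0  1  1  1  2  2  2  2  2  2  2
 A  0  1  1  1  2  2  3  3  3  3  3
 G  0  1  2  2  2  3  3  3  3  3  3
 G  0  1  2  2  2  3  3  3  3  3  3
 T  0  1  2  3  3  3  3  3  4  4  4
 G  0  1  2  3  3  4  4  4  4  4  4
 C  0  1  2  3  4  4  4  5  5  5  5

3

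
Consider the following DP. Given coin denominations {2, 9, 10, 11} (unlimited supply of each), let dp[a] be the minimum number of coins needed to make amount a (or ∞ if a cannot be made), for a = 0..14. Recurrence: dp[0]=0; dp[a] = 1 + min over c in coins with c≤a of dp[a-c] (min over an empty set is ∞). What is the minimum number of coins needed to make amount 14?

3

 a  0  1  2  3  4  5  6  7  8  9 10 11 12 13 14
dp  0  -  1  -  2  -  3  -  4  1  1  1  2  2  3
(- denotes ∞ / unreachable)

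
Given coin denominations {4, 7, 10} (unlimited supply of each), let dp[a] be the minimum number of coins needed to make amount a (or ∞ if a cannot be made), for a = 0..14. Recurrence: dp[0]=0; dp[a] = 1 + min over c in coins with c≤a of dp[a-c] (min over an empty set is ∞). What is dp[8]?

2

 a  0  1  2  3  4  5  6  7  8  9 10 11 12 13 14
dp  0  -  -  -  1  -  -  1  2  -  1  2  3  -  2
(- denotes ∞ / unreachable)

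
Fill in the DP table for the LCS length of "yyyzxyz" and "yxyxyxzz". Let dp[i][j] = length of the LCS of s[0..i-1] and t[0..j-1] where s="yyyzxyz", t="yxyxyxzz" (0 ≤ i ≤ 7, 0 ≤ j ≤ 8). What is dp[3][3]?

   ''  y  x  y  x  y  x  z  z
''  0  0  0  0  0  0  0  0  0
 y  0  1  1  1  1  1  1  1  1
 y  0  1  1  2  2  2  2  2  2
 y  0  1  1  2  2  3  3  3  3
 z  0  1  1  2  2  3  3  4  4
 x  0  1  2  2  3  3  4  4  4
 y  0  1  2  3  3  4  4  4  4
 z  0  1  2  3  3  4  4  5  5

2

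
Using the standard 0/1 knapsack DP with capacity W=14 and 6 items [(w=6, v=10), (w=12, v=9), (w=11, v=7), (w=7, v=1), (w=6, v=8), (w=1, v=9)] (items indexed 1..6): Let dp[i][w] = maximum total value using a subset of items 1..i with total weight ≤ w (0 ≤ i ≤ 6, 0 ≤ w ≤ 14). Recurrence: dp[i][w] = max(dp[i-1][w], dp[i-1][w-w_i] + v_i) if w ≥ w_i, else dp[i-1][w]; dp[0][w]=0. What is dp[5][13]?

18

i\w   0   1   2   3   4   5   6   7   8   9  10  11  12  13  14
  0   0   0   0   0   0   0   0   0   0   0   0   0   0   0   0
  1   0   0   0   0   0   0  10  10  10  10  10  10  10  10  10
  2   0   0   0   0   0   0  10  10  10  10  10  10  10  10  10
  3   0   0   0   0   0   0  10  10  10  10  10  10  10  10  10
  4   0   0   0   0   0   0  10  10  10  10  10  10  10  11  11
  5   0   0   0   0   0   0  10  10  10  10  10  10  18  18  18
  6   0   9   9   9   9   9  10  19  19  19  19  19  19  27  27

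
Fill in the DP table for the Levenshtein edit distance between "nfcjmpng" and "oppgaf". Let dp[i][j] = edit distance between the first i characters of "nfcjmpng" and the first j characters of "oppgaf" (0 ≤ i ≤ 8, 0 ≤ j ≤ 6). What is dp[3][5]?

   ''  o  p  p  g  a  f
''  0  1  2  3  4  5  6
 n  1  1  2  3  4  5  6
 f  2  2  2  3  4  5  5
 c  3  3  3  3  4  5  6
 j  4  4  4  4  4  5  6
 m  5  5  5  5  5  5  6
 p  6  6  5  5  6  6  6
 n  7  7  6  6  6  7  7
 g  8  8  7  7  6  7  8

5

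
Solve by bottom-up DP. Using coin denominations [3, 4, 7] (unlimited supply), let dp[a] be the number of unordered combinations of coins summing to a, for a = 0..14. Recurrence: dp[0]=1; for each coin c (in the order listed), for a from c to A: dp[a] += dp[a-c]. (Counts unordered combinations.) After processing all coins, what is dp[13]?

after  coin     0     1     2     3     4     5     6     7     8     9    10    11    12    13    14
          3     1     0     0     1     0     0     1     0     0     1     0     0     1     0     0
          4     1     0     0     1     1     0     1     1     1     1     1     1     2     1     1
          7     1     0     0     1     1     0     1     2     1     1     2     2     2     2     3

2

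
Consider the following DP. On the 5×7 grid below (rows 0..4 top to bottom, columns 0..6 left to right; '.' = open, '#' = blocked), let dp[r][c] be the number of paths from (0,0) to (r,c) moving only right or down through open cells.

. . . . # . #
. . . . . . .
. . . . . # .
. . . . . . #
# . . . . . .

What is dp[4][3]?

r\c   0   1   2   3   4   5   6
  0   1   1   1   1   0   0   0
  1   1   2   3   4   4   4   4
  2   1   3   6  10  14   0   4
  3   1   4  10  20  34  34   0
  4   0   4  14  34  68 102 102

34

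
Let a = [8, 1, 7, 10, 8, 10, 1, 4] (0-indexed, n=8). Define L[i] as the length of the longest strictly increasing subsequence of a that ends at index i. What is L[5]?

   i    0    1    2    3    4    5    6    7
a[i]    8    1    7   10    8   10    1    4
L[i]    1    1    2    3    3    4    1    2

4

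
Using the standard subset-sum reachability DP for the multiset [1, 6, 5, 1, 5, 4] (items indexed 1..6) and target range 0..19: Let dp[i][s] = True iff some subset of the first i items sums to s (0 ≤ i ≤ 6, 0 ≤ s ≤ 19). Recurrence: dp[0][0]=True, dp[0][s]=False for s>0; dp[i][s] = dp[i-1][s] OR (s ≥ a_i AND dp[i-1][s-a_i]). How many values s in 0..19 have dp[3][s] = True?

7

i\s   0   1   2   3   4   5   6   7   8   9  10  11  12  13  14  15  16  17  18  19
  0   T   F   F   F   F   F   F   F   F   F   F   F   F   F   F   F   F   F   F   F
  1   T   T   F   F   F   F   F   F   F   F   F   F   F   F   F   F   F   F   F   F
  2   T   T   F   F   F   F   T   T   F   F   F   F   F   F   F   F   F   F   F   F
  3   T   T   F   F   F   T   T   T   F   F   F   T   T   F   F   F   F   F   F   F
  4   T   T   T   F   F   T   T   T   T   F   F   T   T   T   F   F   F   F   F   F
  5   T   T   T   F   F   T   T   T   T   F   T   T   T   T   F   F   T   T   T   F
  6   T   T   T   F   T   T   T   T   T   T   T   T   T   T   T   T   T   T   T   F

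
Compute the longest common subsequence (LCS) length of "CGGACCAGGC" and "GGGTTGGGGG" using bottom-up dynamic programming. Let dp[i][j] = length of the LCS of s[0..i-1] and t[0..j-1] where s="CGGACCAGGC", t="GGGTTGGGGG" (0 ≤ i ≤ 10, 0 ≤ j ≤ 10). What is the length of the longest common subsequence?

4

   ''  G  G  G  T  T  G  G  G  G  G
''  0  0  0  0  0  0  0  0  0  0  0
 C  0  0  0  0  0  0  0  0  0  0  0
 G  0  1  1  1  1  1  1  1  1  1  1
 G  0  1  2  2  2  2  2  2  2  2  2
 A  0  1  2  2  2  2  2  2  2  2  2
 C  0  1  2  2  2  2  2  2  2  2  2
 C  0  1  2  2  2  2  2  2  2  2  2
 A  0  1  2  2  2  2  2  2  2  2  2
 G  0  1  2  3  3  3  3  3  3  3  3
 G  0  1  2  3  3  3  4  4  4  4  4
 C  0  1  2  3  3  3  4  4  4  4  4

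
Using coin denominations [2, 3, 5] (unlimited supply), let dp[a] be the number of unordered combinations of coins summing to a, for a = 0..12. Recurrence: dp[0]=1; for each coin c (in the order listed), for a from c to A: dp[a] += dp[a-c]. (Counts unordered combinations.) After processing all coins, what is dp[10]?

after  coin     0     1     2     3     4     5     6     7     8     9    10    11    12
          2     1     0     1     0     1     0     1     0     1     0     1     0     1
          3     1     0     1     1     1     1     2     1     2     2     2     2     3
          5     1     0     1     1     1     2     2     2     3     3     4     4     5

4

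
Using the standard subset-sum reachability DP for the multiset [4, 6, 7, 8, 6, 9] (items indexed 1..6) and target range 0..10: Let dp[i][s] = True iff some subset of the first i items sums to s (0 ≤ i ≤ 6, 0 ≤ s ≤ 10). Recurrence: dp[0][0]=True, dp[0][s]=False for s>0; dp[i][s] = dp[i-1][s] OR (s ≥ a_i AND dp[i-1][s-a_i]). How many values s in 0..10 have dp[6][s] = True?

7

i\s   0   1   2   3   4   5   6   7   8   9  10
  0   T   F   F   F   F   F   F   F   F   F   F
  1   T   F   F   F   T   F   F   F   F   F   F
  2   T   F   F   F   T   F   T   F   F   F   T
  3   T   F   F   F   T   F   T   T   F   F   T
  4   T   F   F   F   T   F   T   T   T   F   T
  5   T   F   F   F   T   F   T   T   T   F   T
  6   T   F   F   F   T   F   T   T   T   T   T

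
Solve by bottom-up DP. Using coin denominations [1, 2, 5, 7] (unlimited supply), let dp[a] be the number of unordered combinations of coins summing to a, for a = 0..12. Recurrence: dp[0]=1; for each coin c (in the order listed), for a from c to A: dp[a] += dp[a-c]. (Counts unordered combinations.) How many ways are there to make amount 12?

after  coin     0     1     2     3     4     5     6     7     8     9    10    11    12
          1     1     1     1     1     1     1     1     1     1     1     1     1     1
          2     1     1     2     2     3     3     4     4     5     5     6     6     7
          5     1     1     2     2     3     4     5     6     7     8    10    11    13
          7     1     1     2     2     3     4     5     7     8    10    12    14    17

17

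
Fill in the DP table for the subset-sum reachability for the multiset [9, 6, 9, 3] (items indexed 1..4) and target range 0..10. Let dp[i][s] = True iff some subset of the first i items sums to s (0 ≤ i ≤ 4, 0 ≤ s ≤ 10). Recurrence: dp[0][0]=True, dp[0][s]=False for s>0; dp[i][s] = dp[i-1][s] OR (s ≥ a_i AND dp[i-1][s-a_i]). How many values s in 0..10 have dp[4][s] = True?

i\s   0   1   2   3   4   5   6   7   8   9  10
  0   T   F   F   F   F   F   F   F   F   F   F
  1   T   F   F   F   F   F   F   F   F   T   F
  2   T   F   F   F   F   F   T   F   F   T   F
  3   T   F   F   F   F   F   T   F   F   T   F
  4   T   F   F   T   F   F   T   F   F   T   F

4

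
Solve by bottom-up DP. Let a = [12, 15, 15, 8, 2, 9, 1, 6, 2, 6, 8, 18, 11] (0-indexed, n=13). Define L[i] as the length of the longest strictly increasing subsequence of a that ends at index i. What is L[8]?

   i    0    1    2    3    4    5    6    7    8    9   10   11   12
a[i]   12   15   15    8    2    9    1    6    2    6    8   18   11
L[i]    1    2    2    1    1    2    1    2    2    3    4    5    5

2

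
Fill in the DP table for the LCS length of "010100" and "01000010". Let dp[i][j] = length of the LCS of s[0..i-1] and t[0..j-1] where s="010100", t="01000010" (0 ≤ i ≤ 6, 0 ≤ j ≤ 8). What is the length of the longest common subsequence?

   ''  0  1  0  0  0  0  1  0
''  0  0  0  0  0  0  0  0  0
 0  0  1  1  1  1  1  1  1  1
 1  0  1  2  2  2  2  2  2  2
 0  0  1  2  3  3  3  3  3  3
 1  0  1  2  3  3  3  3  4  4
 0  0  1  2  3  4  4  4  4  5
 0  0  1  2  3  4  5  5  5  5

5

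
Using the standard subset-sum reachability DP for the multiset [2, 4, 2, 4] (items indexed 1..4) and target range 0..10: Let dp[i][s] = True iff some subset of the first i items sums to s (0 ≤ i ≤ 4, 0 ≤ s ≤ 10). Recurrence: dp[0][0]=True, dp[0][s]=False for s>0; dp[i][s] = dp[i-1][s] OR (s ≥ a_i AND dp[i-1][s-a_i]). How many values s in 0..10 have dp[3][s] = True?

i\s   0   1   2   3   4   5   6   7   8   9  10
  0   T   F   F   F   F   F   F   F   F   F   F
  1   T   F   T   F   F   F   F   F   F   F   F
  2   T   F   T   F   T   F   T   F   F   F   F
  3   T   F   T   F   T   F   T   F   T   F   F
  4   T   F   T   F   T   F   T   F   T   F   T

5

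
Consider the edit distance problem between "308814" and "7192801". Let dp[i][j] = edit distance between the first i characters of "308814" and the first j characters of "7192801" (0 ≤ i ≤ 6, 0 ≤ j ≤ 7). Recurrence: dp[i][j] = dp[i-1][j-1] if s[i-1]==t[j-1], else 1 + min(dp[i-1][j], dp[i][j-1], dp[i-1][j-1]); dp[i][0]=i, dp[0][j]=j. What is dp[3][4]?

   ''  7  1  9  2  8  0  1
''  0  1  2  3  4  5  6  7
 3  1  1  2  3  4  5  6  7
 0  2  2  2  3  4  5  5  6
 8  3  3  3  3  4  4  5  6
 8  4  4  4  4  4  4  5  6
 1  5  5  4  5  5  5  5  5
 4  6  6  5  5  6  6  6  6

4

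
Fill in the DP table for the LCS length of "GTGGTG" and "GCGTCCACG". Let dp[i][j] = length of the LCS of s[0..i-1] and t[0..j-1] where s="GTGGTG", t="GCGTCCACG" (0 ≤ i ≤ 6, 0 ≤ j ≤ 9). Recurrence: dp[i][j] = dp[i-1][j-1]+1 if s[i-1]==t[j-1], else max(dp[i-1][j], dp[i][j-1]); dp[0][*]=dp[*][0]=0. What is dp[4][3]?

2

   ''  G  C  G  T  C  C  A  C  G
''  0  0  0  0  0  0  0  0  0  0
 G  0  1  1  1  1  1  1  1  1  1
 T  0  1  1  1  2  2  2  2  2  2
 G  0  1  1  2  2  2  2  2  2  3
 G  0  1  1  2  2  2  2  2  2  3
 T  0  1  1  2  3  3  3  3  3  3
 G  0  1  1  2  3  3  3  3  3  4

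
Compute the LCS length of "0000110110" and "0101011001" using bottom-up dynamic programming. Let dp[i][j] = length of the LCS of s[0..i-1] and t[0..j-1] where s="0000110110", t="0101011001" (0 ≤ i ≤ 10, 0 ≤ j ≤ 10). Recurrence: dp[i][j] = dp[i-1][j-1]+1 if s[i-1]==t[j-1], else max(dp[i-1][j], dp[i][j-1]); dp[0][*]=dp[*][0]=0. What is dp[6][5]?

   ''  0  1  0  1  0  1  1  0  0  1
''  0  0  0  0  0  0  0  0  0  0  0
 0  0  1  1  1  1  1  1  1  1  1  1
 0  0  1  1  2  2  2  2  2  2  2  2
 0  0  1  1  2  2  3  3  3  3  3  3
 0  0  1  1  2  2  3  3  3  4  4  4
 1  0  1  2  2  3  3  4  4  4  4  5
 1  0  1  2  2  3  3  4  5  5  5  5
 0  0  1  2  3  3  4  4  5  6  6  6
 1  0  1  2  3  4  4  5  5  6  6  7
 1  0  1  2  3  4  4  5  6  6  6  7
 0  0  1  2  3  4  5  5  6  7  7  7

3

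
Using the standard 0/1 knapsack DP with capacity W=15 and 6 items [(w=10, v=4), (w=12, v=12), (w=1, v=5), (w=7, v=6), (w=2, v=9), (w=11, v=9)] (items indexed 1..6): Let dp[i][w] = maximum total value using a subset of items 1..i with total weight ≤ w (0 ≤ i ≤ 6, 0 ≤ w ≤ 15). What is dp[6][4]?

i\w   0   1   2   3   4   5   6   7   8   9  10  11  12  13  14  15
  0   0   0   0   0   0   0   0   0   0   0   0   0   0   0   0   0
  1   0   0   0   0   0   0   0   0   0   0   4   4   4   4   4   4
  2   0   0   0   0   0   0   0   0   0   0   4   4  12  12  12  12
  3   0   5   5   5   5   5   5   5   5   5   5   9  12  17  17  17
  4   0   5   5   5   5   5   5   6  11  11  11  11  12  17  17  17
  5   0   5   9  14  14  14  14  14  14  15  20  20  20  20  21  26
  6   0   5   9  14  14  14  14  14  14  15  20  20  20  20  23  26

14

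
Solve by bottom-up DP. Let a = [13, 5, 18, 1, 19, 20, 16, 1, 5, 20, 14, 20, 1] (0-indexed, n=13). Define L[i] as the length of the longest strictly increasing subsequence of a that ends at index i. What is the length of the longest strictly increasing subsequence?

   i    0    1    2    3    4    5    6    7    8    9   10   11   12
a[i]   13    5   18    1   19   20   16    1    5   20   14   20    1
L[i]    1    1    2    1    3    4    2    1    2    4    3    4    1

4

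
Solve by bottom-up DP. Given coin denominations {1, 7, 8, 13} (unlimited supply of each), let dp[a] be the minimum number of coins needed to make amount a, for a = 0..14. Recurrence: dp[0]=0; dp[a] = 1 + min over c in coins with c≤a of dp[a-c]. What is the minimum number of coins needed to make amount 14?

 a  0  1  2  3  4  5  6  7  8  9 10 11 12 13 14
dp  0  1  2  3  4  5  6  1  1  2  3  4  5  1  2

2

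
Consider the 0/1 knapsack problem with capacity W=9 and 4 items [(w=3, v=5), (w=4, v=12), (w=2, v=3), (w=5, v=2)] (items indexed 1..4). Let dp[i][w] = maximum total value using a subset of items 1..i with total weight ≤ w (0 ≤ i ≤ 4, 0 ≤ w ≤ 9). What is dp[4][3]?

i\w   0   1   2   3   4   5   6   7   8   9
  0   0   0   0   0   0   0   0   0   0   0
  1   0   0   0   5   5   5   5   5   5   5
  2   0   0   0   5  12  12  12  17  17  17
  3   0   0   3   5  12  12  15  17  17  20
  4   0   0   3   5  12  12  15  17  17  20

5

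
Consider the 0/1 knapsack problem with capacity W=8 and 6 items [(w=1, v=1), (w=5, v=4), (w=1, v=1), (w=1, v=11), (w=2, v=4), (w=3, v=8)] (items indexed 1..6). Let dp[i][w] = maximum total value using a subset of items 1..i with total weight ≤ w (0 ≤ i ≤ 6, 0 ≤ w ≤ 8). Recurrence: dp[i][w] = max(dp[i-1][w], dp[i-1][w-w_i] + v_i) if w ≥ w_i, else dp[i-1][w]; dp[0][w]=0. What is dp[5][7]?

i\w   0   1   2   3   4   5   6   7   8
  0   0   0   0   0   0   0   0   0   0
  1   0   1   1   1   1   1   1   1   1
  2   0   1   1   1   1   4   5   5   5
  3   0   1   2   2   2   4   5   6   6
  4   0  11  12  13  13  13  15  16  17
  5   0  11  12  15  16  17  17  17  19
  6   0  11  12  15  19  20  23  24  25

17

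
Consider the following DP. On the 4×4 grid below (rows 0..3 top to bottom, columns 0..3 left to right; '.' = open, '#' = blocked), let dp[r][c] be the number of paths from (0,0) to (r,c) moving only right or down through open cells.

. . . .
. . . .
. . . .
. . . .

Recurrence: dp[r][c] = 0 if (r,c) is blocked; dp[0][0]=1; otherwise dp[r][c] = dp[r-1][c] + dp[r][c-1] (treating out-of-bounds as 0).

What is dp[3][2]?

r\c   0   1   2   3
  0   1   1   1   1
  1   1   2   3   4
  2   1   3   6  10
  3   1   4  10  20

10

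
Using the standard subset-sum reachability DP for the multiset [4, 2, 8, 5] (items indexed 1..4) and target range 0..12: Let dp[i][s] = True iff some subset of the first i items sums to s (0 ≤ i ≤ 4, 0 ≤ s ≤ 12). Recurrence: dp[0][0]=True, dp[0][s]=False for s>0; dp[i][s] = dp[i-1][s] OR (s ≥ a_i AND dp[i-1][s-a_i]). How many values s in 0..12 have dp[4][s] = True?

11

i\s   0   1   2   3   4   5   6   7   8   9  10  11  12
  0   T   F   F   F   F   F   F   F   F   F   F   F   F
  1   T   F   F   F   T   F   F   F   F   F   F   F   F
  2   T   F   T   F   T   F   T   F   F   F   F   F   F
  3   T   F   T   F   T   F   T   F   T   F   T   F   T
  4   T   F   T   F   T   T   T   T   T   T   T   T   T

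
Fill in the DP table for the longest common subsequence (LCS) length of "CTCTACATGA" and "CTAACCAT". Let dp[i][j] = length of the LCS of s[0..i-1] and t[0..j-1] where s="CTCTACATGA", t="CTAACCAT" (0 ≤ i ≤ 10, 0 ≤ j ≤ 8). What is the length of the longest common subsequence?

6

   ''  C  T  A  A  C  C  A  T
''  0  0  0  0  0  0  0  0  0
 C  0  1  1  1  1  1  1  1  1
 T  0  1  2  2  2  2  2  2  2
 C  0  1  2  2  2  3  3  3  3
 T  0  1  2  2  2  3  3  3  4
 A  0  1  2  3  3  3  3  4  4
 C  0  1  2  3  3  4  4  4  4
 A  0  1  2  3  4  4  4  5  5
 T  0  1  2  3  4  4  4  5  6
 G  0  1  2  3  4  4  4  5  6
 A  0  1  2  3  4  4  4  5  6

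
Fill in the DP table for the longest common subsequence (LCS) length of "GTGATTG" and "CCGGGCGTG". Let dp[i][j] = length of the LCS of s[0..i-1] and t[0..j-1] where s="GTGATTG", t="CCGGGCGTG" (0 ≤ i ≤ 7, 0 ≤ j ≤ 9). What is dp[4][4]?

   ''  C  C  G  G  G  C  G  T  G
''  0  0  0  0  0  0  0  0  0  0
 G  0  0  0  1  1  1  1  1  1  1
 T  0  0  0  1  1  1  1  1  2  2
 G  0  0  0  1  2  2  2  2  2  3
 A  0  0  0  1  2  2  2  2  2  3
 T  0  0  0  1  2  2  2  2  3  3
 T  0  0  0  1  2  2  2  2  3  3
 G  0  0  0  1  2  3  3  3  3  4

2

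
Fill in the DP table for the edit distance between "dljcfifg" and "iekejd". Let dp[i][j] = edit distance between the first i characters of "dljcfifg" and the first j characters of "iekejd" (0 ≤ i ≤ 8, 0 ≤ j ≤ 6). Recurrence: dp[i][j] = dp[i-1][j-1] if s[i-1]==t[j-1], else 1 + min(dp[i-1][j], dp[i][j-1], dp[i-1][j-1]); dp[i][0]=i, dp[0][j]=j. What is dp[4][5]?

5

   ''  i  e  k  e  j  d
''  0  1  2  3  4  5  6
 d  1  1  2  3  4  5  5
 l  2  2  2  3  4  5  6
 j  3  3  3  3  4  4  5
 c  4  4  4  4  4  5  5
 f  5  5  5  5  5  5  6
 i  6  5  6  6  6  6  6
 f  7  6  6  7  7  7  7
 g  8  7  7  7  8  8  8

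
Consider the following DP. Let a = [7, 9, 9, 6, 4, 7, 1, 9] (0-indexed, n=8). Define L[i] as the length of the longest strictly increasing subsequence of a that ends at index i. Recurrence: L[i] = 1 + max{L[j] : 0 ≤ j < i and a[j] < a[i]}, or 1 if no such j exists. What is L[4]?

1

   i    0    1    2    3    4    5    6    7
a[i]    7    9    9    6    4    7    1    9
L[i]    1    2    2    1    1    2    1    3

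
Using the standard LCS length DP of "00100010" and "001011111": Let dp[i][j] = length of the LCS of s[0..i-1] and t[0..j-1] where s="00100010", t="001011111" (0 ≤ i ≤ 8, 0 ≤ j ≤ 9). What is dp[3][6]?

3

   ''  0  0  1  0  1  1  1  1  1
''  0  0  0  0  0  0  0  0  0  0
 0  0  1  1  1  1  1  1  1  1  1
 0  0  1  2  2  2  2  2  2  2  2
 1  0  1  2  3  3  3  3  3  3  3
 0  0  1  2  3  4  4  4  4  4  4
 0  0  1  2  3  4  4  4  4  4  4
 0  0  1  2  3  4  4  4  4  4  4
 1  0  1  2  3  4  5  5  5  5  5
 0  0  1  2  3  4  5  5  5  5  5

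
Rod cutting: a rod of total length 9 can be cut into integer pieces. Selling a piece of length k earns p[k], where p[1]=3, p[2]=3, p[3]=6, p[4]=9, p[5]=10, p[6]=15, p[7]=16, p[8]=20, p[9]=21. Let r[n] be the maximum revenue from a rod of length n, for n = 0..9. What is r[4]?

   n    0    1    2    3    4    5    6    7    8    9
r[n]    0    3    6    9   12   15   18   21   24   27

12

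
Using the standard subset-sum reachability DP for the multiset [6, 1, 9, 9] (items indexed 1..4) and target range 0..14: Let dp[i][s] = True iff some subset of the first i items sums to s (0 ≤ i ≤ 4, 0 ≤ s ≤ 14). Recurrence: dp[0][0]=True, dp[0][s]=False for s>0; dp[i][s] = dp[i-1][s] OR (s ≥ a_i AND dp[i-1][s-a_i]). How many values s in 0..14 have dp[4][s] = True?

i\s   0   1   2   3   4   5   6   7   8   9  10  11  12  13  14
  0   T   F   F   F   F   F   F   F   F   F   F   F   F   F   F
  1   T   F   F   F   F   F   T   F   F   F   F   F   F   F   F
  2   T   T   F   F   F   F   T   T   F   F   F   F   F   F   F
  3   T   T   F   F   F   F   T   T   F   T   T   F   F   F   F
  4   T   T   F   F   F   F   T   T   F   T   T   F   F   F   F

6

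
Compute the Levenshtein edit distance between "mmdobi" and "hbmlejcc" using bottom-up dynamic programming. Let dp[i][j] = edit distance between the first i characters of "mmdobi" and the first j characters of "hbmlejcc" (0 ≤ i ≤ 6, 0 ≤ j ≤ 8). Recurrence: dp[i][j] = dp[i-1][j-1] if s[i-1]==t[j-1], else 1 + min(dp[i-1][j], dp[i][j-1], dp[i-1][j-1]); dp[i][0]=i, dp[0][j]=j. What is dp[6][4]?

   ''  h  b  m  l  e  j  c  c
''  0  1  2  3  4  5  6  7  8
 m  1  1  2  2  3  4  5  6  7
 m  2  2  2  2  3  4  5  6  7
 d  3  3  3  3  3  4  5  6  7
 o  4  4  4  4  4  4  5  6  7
 b  5  5  4  5  5  5  5  6  7
 i  6  6  5  5  6  6  6  6  7

6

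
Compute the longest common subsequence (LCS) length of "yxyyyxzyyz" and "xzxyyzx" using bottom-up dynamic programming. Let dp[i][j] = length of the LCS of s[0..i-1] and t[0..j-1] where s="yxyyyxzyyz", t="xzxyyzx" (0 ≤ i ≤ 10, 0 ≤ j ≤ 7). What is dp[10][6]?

   ''  x  z  x  y  y  z  x
''  0  0  0  0  0  0  0  0
 y  0  0  0  0  1  1  1  1
 x  0  1  1  1  1  1  1  2
 y  0  1  1  1  2  2  2  2
 y  0  1  1  1  2  3  3  3
 y  0  1  1  1  2  3  3  3
 x  0  1  1  2  2  3  3  4
 z  0  1  2  2  2  3  4  4
 y  0  1  2  2  3  3  4  4
 y  0  1  2  2  3  4  4  4
 z  0  1  2  2  3  4  5  5

5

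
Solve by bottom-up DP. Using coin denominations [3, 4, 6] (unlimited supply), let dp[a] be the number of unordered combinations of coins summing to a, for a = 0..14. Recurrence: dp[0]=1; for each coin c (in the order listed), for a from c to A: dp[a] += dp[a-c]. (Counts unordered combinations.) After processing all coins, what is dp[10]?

2

after  coin     0     1     2     3     4     5     6     7     8     9    10    11    12    13    14
          3     1     0     0     1     0     0     1     0     0     1     0     0     1     0     0
          4     1     0     0     1     1     0     1     1     1     1     1     1     2     1     1
          6     1     0     0     1     1     0     2     1     1     2     2     1     4     2     2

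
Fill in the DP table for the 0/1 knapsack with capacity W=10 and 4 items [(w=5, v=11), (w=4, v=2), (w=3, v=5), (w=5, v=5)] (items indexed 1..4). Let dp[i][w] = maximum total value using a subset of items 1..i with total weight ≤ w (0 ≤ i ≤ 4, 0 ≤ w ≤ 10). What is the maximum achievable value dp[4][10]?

16

i\w   0   1   2   3   4   5   6   7   8   9  10
  0   0   0   0   0   0   0   0   0   0   0   0
  1   0   0   0   0   0  11  11  11  11  11  11
  2   0   0   0   0   2  11  11  11  11  13  13
  3   0   0   0   5   5  11  11  11  16  16  16
  4   0   0   0   5   5  11  11  11  16  16  16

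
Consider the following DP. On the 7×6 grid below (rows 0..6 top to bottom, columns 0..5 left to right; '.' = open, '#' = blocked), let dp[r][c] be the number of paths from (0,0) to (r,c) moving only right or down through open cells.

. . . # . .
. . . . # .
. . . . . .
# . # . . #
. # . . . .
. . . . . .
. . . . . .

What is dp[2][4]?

9

r\c   0   1   2   3   4   5
  0   1   1   1   0   0   0
  1   1   2   3   3   0   0
  2   1   3   6   9   9   9
  3   0   3   0   9  18   0
  4   0   0   0   9  27  27
  5   0   0   0   9  36  63
  6   0   0   0   9  45 108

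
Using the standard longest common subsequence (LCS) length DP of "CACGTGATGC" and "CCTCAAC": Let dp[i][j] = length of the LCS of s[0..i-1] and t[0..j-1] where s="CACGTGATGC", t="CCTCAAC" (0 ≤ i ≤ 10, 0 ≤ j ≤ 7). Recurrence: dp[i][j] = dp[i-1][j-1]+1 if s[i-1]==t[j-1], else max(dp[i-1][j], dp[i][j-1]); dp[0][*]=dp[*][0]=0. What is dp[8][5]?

4

   ''  C  C  T  C  A  A  C
''  0  0  0  0  0  0  0  0
 C  0  1  1  1  1  1  1  1
 A  0  1  1  1  1  2  2  2
 C  0  1  2  2  2  2  2  3
 G  0  1  2  2  2  2  2  3
 T  0  1  2  3  3  3  3  3
 G  0  1  2  3  3  3  3  3
 A  0  1  2  3  3  4  4  4
 T  0  1  2  3  3  4  4  4
 G  0  1  2  3  3  4  4  4
 C  0  1  2  3  4  4  4  5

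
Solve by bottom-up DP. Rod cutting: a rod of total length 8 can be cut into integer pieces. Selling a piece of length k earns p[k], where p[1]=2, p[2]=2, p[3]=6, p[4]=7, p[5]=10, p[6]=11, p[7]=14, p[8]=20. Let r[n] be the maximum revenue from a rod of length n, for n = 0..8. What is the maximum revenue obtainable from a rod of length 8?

   n    0    1    2    3    4    5    6    7    8
r[n]    0    2    4    6    8   10   12   14   20

20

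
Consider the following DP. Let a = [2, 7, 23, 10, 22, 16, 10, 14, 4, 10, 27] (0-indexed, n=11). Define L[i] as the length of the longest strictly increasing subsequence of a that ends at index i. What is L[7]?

   i    0    1    2    3    4    5    6    7    8    9   10
a[i]    2    7   23   10   22   16   10   14    4   10   27
L[i]    1    2    3    3    4    4    3    4    2    3    5

4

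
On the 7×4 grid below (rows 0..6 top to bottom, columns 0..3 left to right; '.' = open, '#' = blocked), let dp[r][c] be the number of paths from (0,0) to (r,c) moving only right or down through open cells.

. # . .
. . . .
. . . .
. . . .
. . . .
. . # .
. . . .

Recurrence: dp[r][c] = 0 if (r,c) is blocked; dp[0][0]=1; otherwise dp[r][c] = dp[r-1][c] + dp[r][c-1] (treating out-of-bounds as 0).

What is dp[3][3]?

r\c   0   1   2   3
  0   1   0   0   0
  1   1   1   1   1
  2   1   2   3   4
  3   1   3   6  10
  4   1   4  10  20
  5   1   5   0  20
  6   1   6   6  26

10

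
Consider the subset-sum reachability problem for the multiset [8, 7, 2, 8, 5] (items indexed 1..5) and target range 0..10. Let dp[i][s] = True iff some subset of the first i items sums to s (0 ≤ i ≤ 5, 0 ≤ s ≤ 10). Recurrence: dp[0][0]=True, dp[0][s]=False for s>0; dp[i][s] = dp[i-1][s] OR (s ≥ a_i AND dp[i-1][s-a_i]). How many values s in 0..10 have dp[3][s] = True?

i\s   0   1   2   3   4   5   6   7   8   9  10
  0   T   F   F   F   F   F   F   F   F   F   F
  1   T   F   F   F   F   F   F   F   T   F   F
  2   T   F   F   F   F   F   F   T   T   F   F
  3   T   F   T   F   F   F   F   T   T   T   T
  4   T   F   T   F   F   F   F   T   T   T   T
  5   T   F   T   F   F   T   F   T   T   T   T

6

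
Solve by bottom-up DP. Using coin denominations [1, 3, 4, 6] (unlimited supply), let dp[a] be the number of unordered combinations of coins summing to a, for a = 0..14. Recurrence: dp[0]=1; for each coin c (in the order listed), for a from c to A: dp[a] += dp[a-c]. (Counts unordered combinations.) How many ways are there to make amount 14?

after  coin     0     1     2     3     4     5     6     7     8     9    10    11    12    13    14
          1     1     1     1     1     1     1     1     1     1     1     1     1     1     1     1
          3     1     1     1     2     2     2     3     3     3     4     4     4     5     5     5
          4     1     1     1     2     3     3     4     5     6     7     8     9    11    12    13
          6     1     1     1     2     3     3     5     6     7     9    11    12    16    18    20

20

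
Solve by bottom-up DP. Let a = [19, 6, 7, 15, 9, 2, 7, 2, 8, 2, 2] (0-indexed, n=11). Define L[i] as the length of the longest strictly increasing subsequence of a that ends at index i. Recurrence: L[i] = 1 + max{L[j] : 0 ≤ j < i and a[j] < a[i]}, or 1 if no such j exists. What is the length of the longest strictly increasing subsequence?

   i    0    1    2    3    4    5    6    7    8    9   10
a[i]   19    6    7   15    9    2    7    2    8    2    2
L[i]    1    1    2    3    3    1    2    1    3    1    1

3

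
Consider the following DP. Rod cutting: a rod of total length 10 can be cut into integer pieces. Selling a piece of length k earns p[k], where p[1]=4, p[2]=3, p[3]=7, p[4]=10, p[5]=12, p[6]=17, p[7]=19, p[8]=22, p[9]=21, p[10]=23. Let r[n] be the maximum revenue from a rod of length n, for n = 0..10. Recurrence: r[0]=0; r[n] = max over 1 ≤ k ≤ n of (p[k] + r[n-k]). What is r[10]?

   n    0    1    2    3    4    5    6    7    8    9   10
r[n]    0    4    8   12   16   20   24   28   32   36   40

40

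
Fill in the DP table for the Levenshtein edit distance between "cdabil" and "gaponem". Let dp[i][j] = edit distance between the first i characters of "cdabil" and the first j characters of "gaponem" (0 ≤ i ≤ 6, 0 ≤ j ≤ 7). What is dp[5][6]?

6

   ''  g  a  p  o  n  e  m
''  0  1  2  3  4  5  6  7
 c  1  1  2  3  4  5  6  7
 d  2  2  2  3  4  5  6  7
 a  3  3  2  3  4  5  6  7
 b  4  4  3  3  4  5  6  7
 i  5  5  4  4  4  5  6  7
 l  6  6  5  5  5  5  6  7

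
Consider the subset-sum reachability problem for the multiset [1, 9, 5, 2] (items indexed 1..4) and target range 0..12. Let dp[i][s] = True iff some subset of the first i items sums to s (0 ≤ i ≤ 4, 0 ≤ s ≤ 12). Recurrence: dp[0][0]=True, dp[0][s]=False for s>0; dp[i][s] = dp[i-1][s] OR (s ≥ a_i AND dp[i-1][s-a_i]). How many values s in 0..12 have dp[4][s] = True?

12

i\s   0   1   2   3   4   5   6   7   8   9  10  11  12
  0   T   F   F   F   F   F   F   F   F   F   F   F   F
  1   T   T   F   F   F   F   F   F   F   F   F   F   F
  2   T   T   F   F   F   F   F   F   F   T   T   F   F
  3   T   T   F   F   F   T   T   F   F   T   T   F   F
  4   T   T   T   T   F   T   T   T   T   T   T   T   T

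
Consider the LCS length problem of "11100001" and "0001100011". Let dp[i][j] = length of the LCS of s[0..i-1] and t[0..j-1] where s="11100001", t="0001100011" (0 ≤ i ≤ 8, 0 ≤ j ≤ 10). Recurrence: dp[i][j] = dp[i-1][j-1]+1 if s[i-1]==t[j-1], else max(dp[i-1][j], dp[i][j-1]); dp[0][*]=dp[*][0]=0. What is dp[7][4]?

   ''  0  0  0  1  1  0  0  0  1  1
''  0  0  0  0  0  0  0  0  0  0  0
 1  0  0  0  0  1  1  1  1  1  1  1
 1  0  0  0  0  1  2  2  2  2  2  2
 1  0  0  0  0  1  2  2  2  2  3  3
 0  0  1  1  1  1  2  3  3  3  3  3
 0  0  1  2  2  2  2  3  4  4  4  4
 0  0  1  2  3  3  3  3  4  5  5  5
 0  0  1  2  3  3  3  4  4  5  5  5
 1  0  1  2  3  4  4  4  4  5  6  6

3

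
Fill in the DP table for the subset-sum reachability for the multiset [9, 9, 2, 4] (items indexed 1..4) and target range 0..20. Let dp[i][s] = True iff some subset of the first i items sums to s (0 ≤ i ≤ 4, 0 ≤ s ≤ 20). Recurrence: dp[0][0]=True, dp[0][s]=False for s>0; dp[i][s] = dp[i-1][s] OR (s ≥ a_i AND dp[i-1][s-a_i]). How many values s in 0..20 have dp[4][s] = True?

i\s   0   1   2   3   4   5   6   7   8   9  10  11  12  13  14  15  16  17  18  19  20
  0   T   F   F   F   F   F   F   F   F   F   F   F   F   F   F   F   F   F   F   F   F
  1   T   F   F   F   F   F   F   F   F   T   F   F   F   F   F   F   F   F   F   F   F
  2   T   F   F   F   F   F   F   F   F   T   F   F   F   F   F   F   F   F   T   F   F
  3   T   F   T   F   F   F   F   F   F   T   F   T   F   F   F   F   F   F   T   F   T
  4   T   F   T   F   T   F   T   F   F   T   F   T   F   T   F   T   F   F   T   F   T

10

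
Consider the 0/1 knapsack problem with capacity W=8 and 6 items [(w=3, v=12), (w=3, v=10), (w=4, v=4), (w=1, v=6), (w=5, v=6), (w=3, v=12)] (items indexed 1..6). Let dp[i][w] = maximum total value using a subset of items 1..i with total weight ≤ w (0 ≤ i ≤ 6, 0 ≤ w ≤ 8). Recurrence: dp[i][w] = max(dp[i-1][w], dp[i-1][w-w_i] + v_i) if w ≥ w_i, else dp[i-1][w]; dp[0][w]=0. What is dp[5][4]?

18

i\w   0   1   2   3   4   5   6   7   8
  0   0   0   0   0   0   0   0   0   0
  1   0   0   0  12  12  12  12  12  12
  2   0   0   0  12  12  12  22  22  22
  3   0   0   0  12  12  12  22  22  22
  4   0   6   6  12  18  18  22  28  28
  5   0   6   6  12  18  18  22  28  28
  6   0   6   6  12  18  18  24  30  30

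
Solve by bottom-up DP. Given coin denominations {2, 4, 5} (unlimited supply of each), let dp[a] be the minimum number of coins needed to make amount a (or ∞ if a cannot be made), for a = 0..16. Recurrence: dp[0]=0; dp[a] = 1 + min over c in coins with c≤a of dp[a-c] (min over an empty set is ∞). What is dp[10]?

 a  0  1  2  3  4  5  6  7  8  9 10 11 12 13 14 15 16
dp  0  -  1  -  1  1  2  2  2  2  2  3  3  3  3  3  4
(- denotes ∞ / unreachable)

2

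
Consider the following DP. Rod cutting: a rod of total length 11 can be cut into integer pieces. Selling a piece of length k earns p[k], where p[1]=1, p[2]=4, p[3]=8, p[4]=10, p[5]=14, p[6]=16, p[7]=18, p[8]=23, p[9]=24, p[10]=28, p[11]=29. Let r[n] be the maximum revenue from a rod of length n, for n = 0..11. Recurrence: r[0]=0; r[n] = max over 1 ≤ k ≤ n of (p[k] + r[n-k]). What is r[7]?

   n    0    1    2    3    4    5    6    7    8    9   10   11
r[n]    0    1    4    8   10   14   16   18   23   24   28   31

18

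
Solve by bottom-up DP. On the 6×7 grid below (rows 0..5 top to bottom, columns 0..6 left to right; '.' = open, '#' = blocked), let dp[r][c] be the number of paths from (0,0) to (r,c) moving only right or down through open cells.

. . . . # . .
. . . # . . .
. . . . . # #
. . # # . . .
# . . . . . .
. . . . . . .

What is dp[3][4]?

6

r\c   0   1   2   3   4   5   6
  0   1   1   1   1   0   0   0
  1   1   2   3   0   0   0   0
  2   1   3   6   6   6   0   0
  3   1   4   0   0   6   6   6
  4   0   4   4   4  10  16  22
  5   0   4   8  12  22  38  60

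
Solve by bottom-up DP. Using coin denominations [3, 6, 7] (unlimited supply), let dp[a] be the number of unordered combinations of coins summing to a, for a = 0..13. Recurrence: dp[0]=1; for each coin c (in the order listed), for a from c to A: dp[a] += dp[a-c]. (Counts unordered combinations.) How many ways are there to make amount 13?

2

after  coin     0     1     2     3     4     5     6     7     8     9    10    11    12    13
          3     1     0     0     1     0     0     1     0     0     1     0     0     1     0
          6     1     0     0     1     0     0     2     0     0     2     0     0     3     0
          7     1     0     0     1     0     0     2     1     0     2     1     0     3     2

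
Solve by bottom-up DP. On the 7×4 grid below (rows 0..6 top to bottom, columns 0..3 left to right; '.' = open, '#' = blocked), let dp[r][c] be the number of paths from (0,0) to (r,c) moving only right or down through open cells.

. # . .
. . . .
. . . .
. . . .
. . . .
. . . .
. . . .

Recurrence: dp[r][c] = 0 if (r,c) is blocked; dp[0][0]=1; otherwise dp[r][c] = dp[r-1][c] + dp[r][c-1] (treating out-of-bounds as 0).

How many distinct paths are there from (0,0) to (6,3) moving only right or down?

r\c   0   1   2   3
  0   1   0   0   0
  1   1   1   1   1
  2   1   2   3   4
  3   1   3   6  10
  4   1   4  10  20
  5   1   5  15  35
  6   1   6  21  56

56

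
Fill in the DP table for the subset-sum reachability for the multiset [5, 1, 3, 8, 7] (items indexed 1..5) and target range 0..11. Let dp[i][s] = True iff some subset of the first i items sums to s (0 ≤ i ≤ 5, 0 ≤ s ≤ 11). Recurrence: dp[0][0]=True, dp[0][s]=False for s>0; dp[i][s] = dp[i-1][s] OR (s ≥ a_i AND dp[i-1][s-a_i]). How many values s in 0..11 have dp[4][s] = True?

9

i\s   0   1   2   3   4   5   6   7   8   9  10  11
  0   T   F   F   F   F   F   F   F   F   F   F   F
  1   T   F   F   F   F   T   F   F   F   F   F   F
  2   T   T   F   F   F   T   T   F   F   F   F   F
  3   T   T   F   T   T   T   T   F   T   T   F   F
  4   T   T   F   T   T   T   T   F   T   T   F   T
  5   T   T   F   T   T   T   T   T   T   T   T   T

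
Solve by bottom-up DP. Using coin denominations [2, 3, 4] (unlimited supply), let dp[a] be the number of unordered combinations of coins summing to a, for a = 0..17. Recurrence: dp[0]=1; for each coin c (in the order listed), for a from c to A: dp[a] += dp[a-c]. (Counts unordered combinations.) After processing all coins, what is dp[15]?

7

after  coin     0     1     2     3     4     5     6     7     8     9    10    11    12    13    14    15    16    17
          2     1     0     1     0     1     0     1     0     1     0     1     0     1     0     1     0     1     0
          3     1     0     1     1     1     1     2     1     2     2     2     2     3     2     3     3     3     3
          4     1     0     1     1     2     1     3     2     4     3     5     4     7     5     8     7    10     8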